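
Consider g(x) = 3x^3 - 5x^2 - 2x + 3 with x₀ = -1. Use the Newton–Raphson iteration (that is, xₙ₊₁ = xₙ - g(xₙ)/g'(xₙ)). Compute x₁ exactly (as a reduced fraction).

-14/17

g'(x) = 9x^2 - 10x - 2.
g(-1) = -3, g'(-1) = 17, so x₁ = (-1) - (-3)/17 = -14/17.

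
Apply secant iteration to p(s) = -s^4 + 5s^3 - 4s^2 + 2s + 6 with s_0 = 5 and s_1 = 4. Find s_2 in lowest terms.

29/7

p(5) = -84, p(4) = 14. s_2 = 4 - 14·(4 - 5)/(14 - (-84)) = 29/7.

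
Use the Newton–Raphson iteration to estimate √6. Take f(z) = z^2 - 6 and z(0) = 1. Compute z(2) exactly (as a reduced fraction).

73/28

f'(z) = 2z.
f(1) = -5, f'(1) = 2, so z(1) = 1 - (-5)/2 = 7/2.
f(7/2) = 25/4, f'(7/2) = 7, so z(2) = (7/2) - (25/4)/7 = 73/28.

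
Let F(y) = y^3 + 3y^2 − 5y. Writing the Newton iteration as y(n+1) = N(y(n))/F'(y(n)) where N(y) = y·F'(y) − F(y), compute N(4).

176

F'(y) = 3y^2 + 6y − 5.
N(y) = y·F'(y) − F(y) = y·(3y^2 + 6y − 5) − (y^3 + 3y^2 − 5y) = 2y^3 + 3y^2.
N(4) = 176.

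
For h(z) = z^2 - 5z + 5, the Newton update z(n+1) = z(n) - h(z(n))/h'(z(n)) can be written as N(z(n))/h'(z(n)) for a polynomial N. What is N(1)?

-4

h'(z) = 2z - 5.
N(z) = z·h'(z) - h(z) = z·(2z - 5) - (z^2 - 5z + 5) = z^2 - 5.
N(1) = -4.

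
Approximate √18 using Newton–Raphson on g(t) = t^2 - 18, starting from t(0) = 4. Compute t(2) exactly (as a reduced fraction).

577/136

g'(t) = 2t.
g(4) = -2, g'(4) = 8, so t(1) = 4 - (-2)/8 = 17/4.
g(17/4) = 1/16, g'(17/4) = 17/2, so t(2) = (17/4) - (1/16)/(17/2) = 577/136.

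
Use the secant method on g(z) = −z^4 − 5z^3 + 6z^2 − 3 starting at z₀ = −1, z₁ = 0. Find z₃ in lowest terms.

−1000/741

g(−1) = 7, g(0) = −3. z₂ = 0 − (−3)·(0 − (−1))/((−3) − 7) = −3/10.
g(0) = −3, g(−3/10) = −23331/10000. z₃ = (−3/10) − (−23331/10000)·((−3/10) − 0)/((−23331/10000) − (−3)) = −1000/741.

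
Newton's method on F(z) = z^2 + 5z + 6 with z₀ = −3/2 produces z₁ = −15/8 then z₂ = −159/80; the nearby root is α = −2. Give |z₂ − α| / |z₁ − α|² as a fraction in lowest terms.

4/5

z₁ − α = −15/8 − (−2) = −15/8 + 2 = 1/8, so |z₁ − α| = 1/8.
z₂ − α = −159/80 − (−2) = −159/80 + 2 = 1/80, so |z₂ − α| = 1/80.
|z₁ − α|² = 1/64.
Ratio = (1/80) / (1/64) = 4/5.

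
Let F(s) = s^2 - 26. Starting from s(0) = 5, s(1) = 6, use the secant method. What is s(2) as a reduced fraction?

56/11

F(5) = -1, F(6) = 10. s(2) = 6 - 10·(6 - 5)/(10 - (-1)) = 56/11.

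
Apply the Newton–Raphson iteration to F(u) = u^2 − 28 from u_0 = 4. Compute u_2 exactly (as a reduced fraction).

F'(u) = 2u.
F(4) = −12, F'(4) = 8, so u_1 = 4 − (−12)/8 = 11/2.
F(11/2) = 9/4, F'(11/2) = 11, so u_2 = (11/2) − (9/4)/11 = 233/44.

233/44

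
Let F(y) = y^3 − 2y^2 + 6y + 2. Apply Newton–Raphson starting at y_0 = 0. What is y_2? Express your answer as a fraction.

−62/207

F'(y) = 3y^2 − 4y + 6.
F(0) = 2, F'(0) = 6, so y_1 = 0 − 2/6 = −1/3.
F(−1/3) = −7/27, F'(−1/3) = 23/3, so y_2 = (−1/3) − (−7/27)/(23/3) = −62/207.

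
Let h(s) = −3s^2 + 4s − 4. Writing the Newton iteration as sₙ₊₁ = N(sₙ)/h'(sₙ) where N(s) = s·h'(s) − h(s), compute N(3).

−23

h'(s) = −6s + 4.
N(s) = s·h'(s) − h(s) = s·(−6s + 4) − (−3s^2 + 4s − 4) = −3s^2 + 4.
N(3) = −23.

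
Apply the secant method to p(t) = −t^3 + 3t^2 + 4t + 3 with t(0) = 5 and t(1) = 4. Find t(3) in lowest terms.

2888/697

p(5) = −27, p(4) = 3. t(2) = 4 − 3·(4 − 5)/(3 − (−27)) = 41/10.
p(4) = 3, p(41/10) = 909/1000. t(3) = (41/10) − (909/1000)·((41/10) − 4)/((909/1000) − 3) = 2888/697.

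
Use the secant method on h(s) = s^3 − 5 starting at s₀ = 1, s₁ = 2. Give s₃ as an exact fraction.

265/157

h(1) = −4, h(2) = 3. s₂ = 2 − 3·(2 − 1)/(3 − (−4)) = 11/7.
h(2) = 3, h(11/7) = −384/343. s₃ = (11/7) − (−384/343)·((11/7) − 2)/((−384/343) − 3) = 265/157.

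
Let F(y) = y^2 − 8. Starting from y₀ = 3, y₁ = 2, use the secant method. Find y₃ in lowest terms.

F(3) = 1, F(2) = −4. y₂ = 2 − (−4)·(2 − 3)/((−4) − 1) = 14/5.
F(2) = −4, F(14/5) = −4/25. y₃ = (14/5) − (−4/25)·((14/5) − 2)/((−4/25) − (−4)) = 17/6.

17/6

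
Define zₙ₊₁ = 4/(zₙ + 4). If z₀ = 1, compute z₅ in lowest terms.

140/169

z₁ = 4/(1 + 4) = 4/5.
z₂ = 4/(4/5 + 4) = 5/6.
z₃ = 4/(5/6 + 4) = 24/29.
z₄ = 4/(24/29 + 4) = 29/35.
z₅ = 4/(29/35 + 4) = 140/169.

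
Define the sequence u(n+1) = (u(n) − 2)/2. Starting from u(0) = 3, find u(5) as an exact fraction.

−59/32

u(1) = (3 − 2)/2 = 1/2.
u(2) = ((1/2) − 2)/2 = −3/4.
u(3) = ((−3/4) − 2)/2 = −11/8.
u(4) = ((−11/8) − 2)/2 = −27/16.
u(5) = ((−27/16) − 2)/2 = −59/32.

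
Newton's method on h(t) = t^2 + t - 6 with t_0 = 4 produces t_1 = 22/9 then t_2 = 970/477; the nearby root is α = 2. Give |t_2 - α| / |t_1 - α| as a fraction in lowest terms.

t_1 - α = 22/9 - 2 = 4/9, so |t_1 - α| = 4/9.
t_2 - α = 970/477 - 2 = 16/477, so |t_2 - α| = 16/477.
Ratio = (16/477) / (4/9) = 4/53.

4/53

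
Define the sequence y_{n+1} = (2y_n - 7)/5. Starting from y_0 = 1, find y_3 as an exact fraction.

-53/25

y_1 = (2·1 - 7)/5 = -1.
y_2 = (2·(-1) - 7)/5 = -9/5.
y_3 = (2·(-9/5) - 7)/5 = -53/25.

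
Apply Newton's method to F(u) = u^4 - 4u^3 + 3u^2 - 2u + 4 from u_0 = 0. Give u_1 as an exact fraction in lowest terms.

F'(u) = 4u^3 - 12u^2 + 6u - 2.
F(0) = 4, F'(0) = -2, so u_1 = 0 - 4/(-2) = 2.

2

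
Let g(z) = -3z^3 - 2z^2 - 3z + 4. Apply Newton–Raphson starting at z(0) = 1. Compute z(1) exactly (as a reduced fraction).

3/4

g'(z) = -9z^2 - 4z - 3.
g(1) = -4, g'(1) = -16, so z(1) = 1 - (-4)/(-16) = 3/4.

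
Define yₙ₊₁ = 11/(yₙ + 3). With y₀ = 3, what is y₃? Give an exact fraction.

319/153

y₁ = 11/(3 + 3) = 11/6.
y₂ = 11/(11/6 + 3) = 66/29.
y₃ = 11/(66/29 + 3) = 319/153.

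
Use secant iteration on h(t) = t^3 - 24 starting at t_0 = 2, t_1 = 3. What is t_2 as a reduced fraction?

h(2) = -16, h(3) = 3. t_2 = 3 - 3·(3 - 2)/(3 - (-16)) = 54/19.

54/19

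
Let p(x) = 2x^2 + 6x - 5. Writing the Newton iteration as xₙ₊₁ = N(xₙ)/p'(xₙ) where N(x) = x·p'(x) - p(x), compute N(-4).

37

p'(x) = 4x + 6.
N(x) = x·p'(x) - p(x) = x·(4x + 6) - (2x^2 + 6x - 5) = 2x^2 + 5.
N(-4) = 37.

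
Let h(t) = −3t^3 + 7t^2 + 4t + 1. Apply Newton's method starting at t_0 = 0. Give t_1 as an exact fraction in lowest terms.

h'(t) = −9t^2 + 14t + 4.
h(0) = 1, h'(0) = 4, so t_1 = 0 − 1/4 = −1/4.

−1/4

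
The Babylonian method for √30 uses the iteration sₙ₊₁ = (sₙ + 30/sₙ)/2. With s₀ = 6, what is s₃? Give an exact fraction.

s₁ = (6 + 30/6)/2 = 11/2.
s₂ = (11/2 + 30/(11/2))/2 = 241/44.
s₃ = (241/44 + 30/(241/44))/2 = 116161/21208.

116161/21208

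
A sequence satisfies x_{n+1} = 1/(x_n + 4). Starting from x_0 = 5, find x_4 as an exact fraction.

157/665

x_1 = 1/(5 + 4) = 1/9.
x_2 = 1/(1/9 + 4) = 9/37.
x_3 = 1/(9/37 + 4) = 37/157.
x_4 = 1/(37/157 + 4) = 157/665.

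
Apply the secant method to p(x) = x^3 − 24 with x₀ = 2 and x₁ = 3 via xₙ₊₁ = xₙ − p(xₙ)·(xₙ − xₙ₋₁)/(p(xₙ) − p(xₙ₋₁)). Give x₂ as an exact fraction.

p(2) = −16, p(3) = 3. x₂ = 3 − 3·(3 − 2)/(3 − (−16)) = 54/19.

54/19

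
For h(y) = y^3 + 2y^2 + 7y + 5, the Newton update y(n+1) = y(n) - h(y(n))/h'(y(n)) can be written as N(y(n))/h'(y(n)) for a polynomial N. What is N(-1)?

h'(y) = 3y^2 + 4y + 7.
N(y) = y·h'(y) - h(y) = y·(3y^2 + 4y + 7) - (y^3 + 2y^2 + 7y + 5) = 2y^3 + 2y^2 - 5.
N(-1) = -5.

-5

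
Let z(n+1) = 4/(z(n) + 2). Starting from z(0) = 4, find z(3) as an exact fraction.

z(1) = 4/(4 + 2) = 2/3.
z(2) = 4/(2/3 + 2) = 3/2.
z(3) = 4/(3/2 + 2) = 8/7.

8/7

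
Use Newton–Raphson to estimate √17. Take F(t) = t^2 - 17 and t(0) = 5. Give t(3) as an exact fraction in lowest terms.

187457/45465

F'(t) = 2t.
F(5) = 8, F'(5) = 10, so t(1) = 5 - 8/10 = 21/5.
F(21/5) = 16/25, F'(21/5) = 42/5, so t(2) = (21/5) - (16/25)/(42/5) = 433/105.
F(433/105) = 64/11025, F'(433/105) = 866/105, so t(3) = (433/105) - (64/11025)/(866/105) = 187457/45465.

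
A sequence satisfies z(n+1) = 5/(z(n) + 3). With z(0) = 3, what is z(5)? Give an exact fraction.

2060/1731

z(1) = 5/(3 + 3) = 5/6.
z(2) = 5/(5/6 + 3) = 30/23.
z(3) = 5/(30/23 + 3) = 115/99.
z(4) = 5/(115/99 + 3) = 495/412.
z(5) = 5/(495/412 + 3) = 2060/1731.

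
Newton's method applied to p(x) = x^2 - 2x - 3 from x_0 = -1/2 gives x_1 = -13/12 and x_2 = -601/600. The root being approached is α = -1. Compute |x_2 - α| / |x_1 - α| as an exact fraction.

1/50

x_1 - α = -13/12 - (-1) = -13/12 + 1 = -1/12, so |x_1 - α| = 1/12.
x_2 - α = -601/600 - (-1) = -601/600 + 1 = -1/600, so |x_2 - α| = 1/600.
Ratio = (1/600) / (1/12) = 1/50.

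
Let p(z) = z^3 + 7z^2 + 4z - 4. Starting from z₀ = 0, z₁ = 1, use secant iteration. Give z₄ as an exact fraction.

826453/1594909

p(0) = -4, p(1) = 8. z₂ = 1 - 8·(1 - 0)/(8 - (-4)) = 1/3.
p(1) = 8, p(1/3) = -50/27. z₃ = (1/3) - (-50/27)·((1/3) - 1)/((-50/27) - 8) = 61/133.
p(1/3) = -50/27, p(61/133) = -1403200/2352637. z₄ = (61/133) - (-1403200/2352637)·((61/133) - (1/3))/((-1403200/2352637) - (-50/27)) = 826453/1594909.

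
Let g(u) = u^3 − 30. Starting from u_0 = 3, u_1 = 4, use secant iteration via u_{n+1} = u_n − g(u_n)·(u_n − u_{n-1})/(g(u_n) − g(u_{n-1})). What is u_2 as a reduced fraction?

g(3) = −3, g(4) = 34. u_2 = 4 − 34·(4 − 3)/(34 − (−3)) = 114/37.

114/37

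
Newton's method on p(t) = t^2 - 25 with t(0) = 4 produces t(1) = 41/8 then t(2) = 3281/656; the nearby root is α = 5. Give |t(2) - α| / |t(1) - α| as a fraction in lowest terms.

t(1) - α = 41/8 - 5 = 1/8, so |t(1) - α| = 1/8.
t(2) - α = 3281/656 - 5 = 1/656, so |t(2) - α| = 1/656.
Ratio = (1/656) / (1/8) = 1/82.

1/82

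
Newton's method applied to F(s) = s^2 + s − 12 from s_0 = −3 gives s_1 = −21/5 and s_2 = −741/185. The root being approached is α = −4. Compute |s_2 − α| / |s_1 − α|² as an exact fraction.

5/37

s_1 − α = −21/5 − (−4) = −21/5 + 4 = −1/5, so |s_1 − α| = 1/5.
s_2 − α = −741/185 − (−4) = −741/185 + 4 = −1/185, so |s_2 − α| = 1/185.
|s_1 − α|² = 1/25.
Ratio = (1/185) / (1/25) = 5/37.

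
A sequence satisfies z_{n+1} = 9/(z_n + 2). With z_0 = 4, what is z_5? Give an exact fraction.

1143/542

z_1 = 9/(4 + 2) = 3/2.
z_2 = 9/(3/2 + 2) = 18/7.
z_3 = 9/(18/7 + 2) = 63/32.
z_4 = 9/(63/32 + 2) = 288/127.
z_5 = 9/(288/127 + 2) = 1143/542.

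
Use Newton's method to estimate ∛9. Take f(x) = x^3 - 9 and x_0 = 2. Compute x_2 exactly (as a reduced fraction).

f'(x) = 3x^2.
f(2) = -1, f'(2) = 12, so x_1 = 2 - (-1)/12 = 25/12.
f(25/12) = 73/1728, f'(25/12) = 625/48, so x_2 = (25/12) - (73/1728)/(625/48) = 23401/11250.

23401/11250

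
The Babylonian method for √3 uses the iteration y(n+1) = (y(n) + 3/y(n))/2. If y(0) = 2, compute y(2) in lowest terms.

y(1) = (2 + 3/2)/2 = 7/4.
y(2) = (7/4 + 3/(7/4))/2 = 97/56.

97/56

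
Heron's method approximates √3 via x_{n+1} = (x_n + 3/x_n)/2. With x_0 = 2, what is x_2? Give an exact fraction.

x_1 = (2 + 3/2)/2 = 7/4.
x_2 = (7/4 + 3/(7/4))/2 = 97/56.

97/56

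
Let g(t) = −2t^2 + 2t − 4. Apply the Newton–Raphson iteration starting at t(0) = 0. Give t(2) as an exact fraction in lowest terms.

g'(t) = −4t + 2.
g(0) = −4, g'(0) = 2, so t(1) = 0 − (−4)/2 = 2.
g(2) = −8, g'(2) = −6, so t(2) = 2 − (−8)/(−6) = 2/3.

2/3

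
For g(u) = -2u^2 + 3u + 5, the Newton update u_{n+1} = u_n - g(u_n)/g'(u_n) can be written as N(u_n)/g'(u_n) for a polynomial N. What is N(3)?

g'(u) = -4u + 3.
N(u) = u·g'(u) - g(u) = u·(-4u + 3) - (-2u^2 + 3u + 5) = -2u^2 - 5.
N(3) = -23.

-23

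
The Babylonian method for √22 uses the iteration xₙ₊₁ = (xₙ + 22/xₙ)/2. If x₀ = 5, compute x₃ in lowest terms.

38878481/8288920

x₁ = (5 + 22/5)/2 = 47/10.
x₂ = (47/10 + 22/(47/10))/2 = 4409/940.
x₃ = (4409/940 + 22/(4409/940))/2 = 38878481/8288920.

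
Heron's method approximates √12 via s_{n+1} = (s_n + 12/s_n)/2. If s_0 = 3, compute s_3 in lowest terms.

18817/5432

s_1 = (3 + 12/3)/2 = 7/2.
s_2 = (7/2 + 12/(7/2))/2 = 97/28.
s_3 = (97/28 + 12/(97/28))/2 = 18817/5432.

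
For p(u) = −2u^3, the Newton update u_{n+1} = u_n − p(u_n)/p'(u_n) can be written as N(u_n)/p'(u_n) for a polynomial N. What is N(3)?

−108

p'(u) = −6u^2.
N(u) = u·p'(u) − p(u) = u·(−6u^2) − (−2u^3) = −4u^3.
N(3) = −108.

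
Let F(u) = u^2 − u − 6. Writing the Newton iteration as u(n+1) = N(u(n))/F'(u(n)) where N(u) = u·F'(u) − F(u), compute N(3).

15

F'(u) = 2u − 1.
N(u) = u·F'(u) − F(u) = u·(2u − 1) − (u^2 − u − 6) = u^2 + 6.
N(3) = 15.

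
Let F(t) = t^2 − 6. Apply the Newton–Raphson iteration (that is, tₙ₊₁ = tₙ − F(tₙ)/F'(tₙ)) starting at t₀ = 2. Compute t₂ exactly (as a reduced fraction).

49/20

F'(t) = 2t.
F(2) = −2, F'(2) = 4, so t₁ = 2 − (−2)/4 = 5/2.
F(5/2) = 1/4, F'(5/2) = 5, so t₂ = (5/2) − (1/4)/5 = 49/20.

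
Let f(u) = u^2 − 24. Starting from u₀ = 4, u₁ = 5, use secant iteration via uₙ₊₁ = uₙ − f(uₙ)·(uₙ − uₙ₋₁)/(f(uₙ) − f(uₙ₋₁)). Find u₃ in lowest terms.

f(4) = −8, f(5) = 1. u₂ = 5 − 1·(5 − 4)/(1 − (−8)) = 44/9.
f(5) = 1, f(44/9) = −8/81. u₃ = (44/9) − (−8/81)·((44/9) − 5)/((−8/81) − 1) = 436/89.

436/89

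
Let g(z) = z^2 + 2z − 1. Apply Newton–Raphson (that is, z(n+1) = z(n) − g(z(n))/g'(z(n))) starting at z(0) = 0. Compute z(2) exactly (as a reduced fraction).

5/12

g'(z) = 2z + 2.
g(0) = −1, g'(0) = 2, so z(1) = 0 − (−1)/2 = 1/2.
g(1/2) = 1/4, g'(1/2) = 3, so z(2) = (1/2) − (1/4)/3 = 5/12.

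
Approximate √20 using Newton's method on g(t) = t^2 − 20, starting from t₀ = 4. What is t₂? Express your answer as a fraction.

g'(t) = 2t.
g(4) = −4, g'(4) = 8, so t₁ = 4 − (−4)/8 = 9/2.
g(9/2) = 1/4, g'(9/2) = 9, so t₂ = (9/2) − (1/4)/9 = 161/36.

161/36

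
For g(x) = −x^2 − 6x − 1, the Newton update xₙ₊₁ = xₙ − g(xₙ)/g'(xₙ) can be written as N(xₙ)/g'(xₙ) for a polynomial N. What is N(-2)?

g'(x) = −2x − 6.
N(x) = x·g'(x) − g(x) = x·(−2x − 6) − (−x^2 − 6x − 1) = −x^2 + 1.
N(-2) = −3.

−3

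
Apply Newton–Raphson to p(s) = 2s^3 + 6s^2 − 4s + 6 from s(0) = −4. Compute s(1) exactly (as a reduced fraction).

−83/22

p'(s) = 6s^2 + 12s − 4.
p(−4) = −10, p'(−4) = 44, so s(1) = (−4) − (−10)/44 = −83/22.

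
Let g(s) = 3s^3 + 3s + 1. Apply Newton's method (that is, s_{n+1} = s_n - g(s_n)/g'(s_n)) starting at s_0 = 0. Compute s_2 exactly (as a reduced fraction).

-11/36

g'(s) = 9s^2 + 3.
g(0) = 1, g'(0) = 3, so s_1 = 0 - 1/3 = -1/3.
g(-1/3) = -1/9, g'(-1/3) = 4, so s_2 = (-1/3) - (-1/9)/4 = -11/36.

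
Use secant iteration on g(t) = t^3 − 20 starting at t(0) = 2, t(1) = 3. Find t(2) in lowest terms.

50/19

g(2) = −12, g(3) = 7. t(2) = 3 − 7·(3 − 2)/(7 − (−12)) = 50/19.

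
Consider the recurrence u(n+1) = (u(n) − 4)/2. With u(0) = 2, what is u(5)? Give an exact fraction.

−61/16

u(1) = (2 − 4)/2 = −1.
u(2) = ((−1) − 4)/2 = −5/2.
u(3) = ((−5/2) − 4)/2 = −13/4.
u(4) = ((−13/4) − 4)/2 = −29/8.
u(5) = ((−29/8) − 4)/2 = −61/16.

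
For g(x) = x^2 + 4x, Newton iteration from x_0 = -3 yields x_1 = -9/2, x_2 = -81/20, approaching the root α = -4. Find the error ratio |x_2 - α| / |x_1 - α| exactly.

1/10

x_1 - α = -9/2 - (-4) = -9/2 + 4 = -1/2, so |x_1 - α| = 1/2.
x_2 - α = -81/20 - (-4) = -81/20 + 4 = -1/20, so |x_2 - α| = 1/20.
Ratio = (1/20) / (1/2) = 1/10.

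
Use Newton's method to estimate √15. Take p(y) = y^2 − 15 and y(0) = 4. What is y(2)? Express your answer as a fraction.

p'(y) = 2y.
p(4) = 1, p'(4) = 8, so y(1) = 4 − 1/8 = 31/8.
p(31/8) = 1/64, p'(31/8) = 31/4, so y(2) = (31/8) − (1/64)/(31/4) = 1921/496.

1921/496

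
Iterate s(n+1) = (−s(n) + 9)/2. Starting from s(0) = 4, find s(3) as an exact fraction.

23/8

s(1) = (−4 + 9)/2 = 5/2.
s(2) = (−(5/2) + 9)/2 = 13/4.
s(3) = (−(13/4) + 9)/2 = 23/8.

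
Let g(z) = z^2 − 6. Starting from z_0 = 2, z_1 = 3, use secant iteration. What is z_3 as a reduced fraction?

g(2) = −2, g(3) = 3. z_2 = 3 − 3·(3 − 2)/(3 − (−2)) = 12/5.
g(3) = 3, g(12/5) = −6/25. z_3 = (12/5) − (−6/25)·((12/5) − 3)/((−6/25) − 3) = 22/9.

22/9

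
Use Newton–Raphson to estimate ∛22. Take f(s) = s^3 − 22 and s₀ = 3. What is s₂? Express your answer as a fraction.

655489/233928

f'(s) = 3s^2.
f(3) = 5, f'(3) = 27, so s₁ = 3 − 5/27 = 76/27.
f(76/27) = 5950/19683, f'(76/27) = 5776/243, so s₂ = (76/27) − (5950/19683)/(5776/243) = 655489/233928.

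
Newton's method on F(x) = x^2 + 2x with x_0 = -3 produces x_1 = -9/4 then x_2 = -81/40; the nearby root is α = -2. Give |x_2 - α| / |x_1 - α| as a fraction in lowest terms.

x_1 - α = -9/4 - (-2) = -9/4 + 2 = -1/4, so |x_1 - α| = 1/4.
x_2 - α = -81/40 - (-2) = -81/40 + 2 = -1/40, so |x_2 - α| = 1/40.
Ratio = (1/40) / (1/4) = 1/10.

1/10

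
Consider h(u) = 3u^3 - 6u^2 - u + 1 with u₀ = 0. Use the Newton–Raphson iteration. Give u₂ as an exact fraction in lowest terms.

h'(u) = 9u^2 - 12u - 1.
h(0) = 1, h'(0) = -1, so u₁ = 0 - 1/(-1) = 1.
h(1) = -3, h'(1) = -4, so u₂ = 1 - (-3)/(-4) = 1/4.

1/4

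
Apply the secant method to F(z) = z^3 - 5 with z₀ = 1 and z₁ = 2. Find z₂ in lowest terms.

F(1) = -4, F(2) = 3. z₂ = 2 - 3·(2 - 1)/(3 - (-4)) = 11/7.

11/7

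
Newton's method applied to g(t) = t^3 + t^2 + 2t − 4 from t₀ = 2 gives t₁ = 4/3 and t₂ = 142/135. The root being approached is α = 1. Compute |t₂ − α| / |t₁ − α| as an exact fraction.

7/45

t₁ − α = 4/3 − 1 = 1/3, so |t₁ − α| = 1/3.
t₂ − α = 142/135 − 1 = 7/135, so |t₂ − α| = 7/135.
Ratio = (7/135) / (1/3) = 7/45.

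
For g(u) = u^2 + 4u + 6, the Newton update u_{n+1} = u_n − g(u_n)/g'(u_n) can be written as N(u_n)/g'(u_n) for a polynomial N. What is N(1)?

g'(u) = 2u + 4.
N(u) = u·g'(u) − g(u) = u·(2u + 4) − (u^2 + 4u + 6) = u^2 − 6.
N(1) = −5.

−5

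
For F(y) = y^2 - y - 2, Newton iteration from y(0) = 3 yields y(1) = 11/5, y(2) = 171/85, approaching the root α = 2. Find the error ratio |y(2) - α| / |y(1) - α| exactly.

1/17

y(1) - α = 11/5 - 2 = 1/5, so |y(1) - α| = 1/5.
y(2) - α = 171/85 - 2 = 1/85, so |y(2) - α| = 1/85.
Ratio = (1/85) / (1/5) = 1/17.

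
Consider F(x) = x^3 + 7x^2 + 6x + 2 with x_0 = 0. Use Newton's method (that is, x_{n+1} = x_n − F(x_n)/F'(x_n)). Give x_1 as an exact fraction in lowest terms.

−1/3

F'(x) = 3x^2 + 14x + 6.
F(0) = 2, F'(0) = 6, so x_1 = 0 − 2/6 = −1/3.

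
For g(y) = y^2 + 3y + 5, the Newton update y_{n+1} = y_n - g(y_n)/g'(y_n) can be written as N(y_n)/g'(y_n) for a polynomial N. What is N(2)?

g'(y) = 2y + 3.
N(y) = y·g'(y) - g(y) = y·(2y + 3) - (y^2 + 3y + 5) = y^2 - 5.
N(2) = -1.

-1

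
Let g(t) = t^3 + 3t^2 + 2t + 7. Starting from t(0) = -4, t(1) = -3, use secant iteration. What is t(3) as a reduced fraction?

g(-4) = -17, g(-3) = 1. t(2) = (-3) - 1·((-3) - (-4))/(1 - (-17)) = -55/18.
g(-3) = 1, g(-55/18) = 2159/5832. t(3) = (-55/18) - (2159/5832)·((-55/18) - (-3))/((2159/5832) - 1) = -11343/3673.

-11343/3673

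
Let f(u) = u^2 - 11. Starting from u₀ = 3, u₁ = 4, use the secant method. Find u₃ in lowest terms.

169/51

f(3) = -2, f(4) = 5. u₂ = 4 - 5·(4 - 3)/(5 - (-2)) = 23/7.
f(4) = 5, f(23/7) = -10/49. u₃ = (23/7) - (-10/49)·((23/7) - 4)/((-10/49) - 5) = 169/51.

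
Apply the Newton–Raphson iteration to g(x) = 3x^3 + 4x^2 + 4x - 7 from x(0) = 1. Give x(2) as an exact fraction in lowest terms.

g'(x) = 9x^2 + 8x + 4.
g(1) = 4, g'(1) = 21, so x(1) = 1 - 4/21 = 17/21.
g(17/21) = 464/1029, g'(17/21) = 2407/147, so x(2) = (17/21) - (464/1029)/(2407/147) = 1363/1743.

1363/1743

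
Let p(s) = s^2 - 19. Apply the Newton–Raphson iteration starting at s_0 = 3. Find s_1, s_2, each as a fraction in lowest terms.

s_1 = 14/3, s_2 = 367/84

p'(s) = 2s.
p(3) = -10, p'(3) = 6, so s_1 = 3 - (-10)/6 = 14/3.
p(14/3) = 25/9, p'(14/3) = 28/3, so s_2 = (14/3) - (25/9)/(28/3) = 367/84.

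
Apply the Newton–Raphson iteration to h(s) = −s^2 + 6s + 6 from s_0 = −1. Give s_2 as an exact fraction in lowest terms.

−433/496

h'(s) = −2s + 6.
h(−1) = −1, h'(−1) = 8, so s_1 = (−1) − (−1)/8 = −7/8.
h(−7/8) = −1/64, h'(−7/8) = 31/4, so s_2 = (−7/8) − (−1/64)/(31/4) = −433/496.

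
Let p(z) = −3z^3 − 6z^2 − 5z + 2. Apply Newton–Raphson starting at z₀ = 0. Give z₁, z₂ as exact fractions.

z₁ = 2/5, z₂ = 418/1405

p'(z) = −9z^2 − 12z − 5.
p(0) = 2, p'(0) = −5, so z₁ = 0 − 2/(−5) = 2/5.
p(2/5) = −144/125, p'(2/5) = −281/25, so z₂ = (2/5) − (−144/125)/(−281/25) = 418/1405.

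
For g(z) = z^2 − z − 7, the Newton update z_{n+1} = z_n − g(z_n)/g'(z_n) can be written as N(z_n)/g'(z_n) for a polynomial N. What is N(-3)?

g'(z) = 2z − 1.
N(z) = z·g'(z) − g(z) = z·(2z − 1) − (z^2 − z − 7) = z^2 + 7.
N(-3) = 16.

16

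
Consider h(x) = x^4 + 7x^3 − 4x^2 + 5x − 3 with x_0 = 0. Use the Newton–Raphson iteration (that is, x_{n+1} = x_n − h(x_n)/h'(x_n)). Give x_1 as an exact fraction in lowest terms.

h'(x) = 4x^3 + 21x^2 − 8x + 5.
h(0) = −3, h'(0) = 5, so x_1 = 0 − (−3)/5 = 3/5.

3/5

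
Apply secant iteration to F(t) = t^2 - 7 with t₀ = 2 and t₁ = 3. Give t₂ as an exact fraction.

F(2) = -3, F(3) = 2. t₂ = 3 - 2·(3 - 2)/(2 - (-3)) = 13/5.

13/5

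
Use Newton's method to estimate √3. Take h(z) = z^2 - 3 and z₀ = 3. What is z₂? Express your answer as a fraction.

7/4

h'(z) = 2z.
h(3) = 6, h'(3) = 6, so z₁ = 3 - 6/6 = 2.
h(2) = 1, h'(2) = 4, so z₂ = 2 - 1/4 = 7/4.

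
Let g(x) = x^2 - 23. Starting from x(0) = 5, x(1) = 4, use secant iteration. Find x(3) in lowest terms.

379/79

g(5) = 2, g(4) = -7. x(2) = 4 - (-7)·(4 - 5)/((-7) - 2) = 43/9.
g(4) = -7, g(43/9) = -14/81. x(3) = (43/9) - (-14/81)·((43/9) - 4)/((-14/81) - (-7)) = 379/79.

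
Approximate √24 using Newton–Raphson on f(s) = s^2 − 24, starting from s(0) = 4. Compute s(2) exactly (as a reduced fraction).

49/10

f'(s) = 2s.
f(4) = −8, f'(4) = 8, so s(1) = 4 − (−8)/8 = 5.
f(5) = 1, f'(5) = 10, so s(2) = 5 − 1/10 = 49/10.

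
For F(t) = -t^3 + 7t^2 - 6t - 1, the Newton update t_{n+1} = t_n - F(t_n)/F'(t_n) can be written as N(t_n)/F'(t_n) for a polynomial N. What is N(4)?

-15

F'(t) = -3t^2 + 14t - 6.
N(t) = t·F'(t) - F(t) = t·(-3t^2 + 14t - 6) - (-t^3 + 7t^2 - 6t - 1) = -2t^3 + 7t^2 + 1.
N(4) = -15.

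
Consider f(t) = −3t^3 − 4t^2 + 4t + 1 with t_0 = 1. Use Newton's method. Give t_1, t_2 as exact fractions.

f'(t) = −9t^2 − 8t + 4.
f(1) = −2, f'(1) = −13, so t_1 = 1 − (−2)/(−13) = 11/13.
f(11/13) = −652/2197, f'(11/13) = −1557/169, so t_2 = (11/13) − (−652/2197)/(−1557/169) = 16475/20241.

t_1 = 11/13, t_2 = 16475/20241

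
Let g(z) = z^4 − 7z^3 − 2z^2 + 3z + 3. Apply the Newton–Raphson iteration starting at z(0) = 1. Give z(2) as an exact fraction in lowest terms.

27425/31359

g'(z) = 4z^3 − 21z^2 − 4z + 3.
g(1) = −2, g'(1) = −18, so z(1) = 1 − (−2)/(−18) = 8/9.
g(8/9) = −1349/6561, g'(8/9) = −10453/729, so z(2) = (8/9) − (−1349/6561)/(−10453/729) = 27425/31359.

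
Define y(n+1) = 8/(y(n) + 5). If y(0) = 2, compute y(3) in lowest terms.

344/271

y(1) = 8/(2 + 5) = 8/7.
y(2) = 8/(8/7 + 5) = 56/43.
y(3) = 8/(56/43 + 5) = 344/271.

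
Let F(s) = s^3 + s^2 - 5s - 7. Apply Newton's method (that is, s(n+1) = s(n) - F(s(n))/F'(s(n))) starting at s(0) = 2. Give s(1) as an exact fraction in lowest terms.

F'(s) = 3s^2 + 2s - 5.
F(2) = -5, F'(2) = 11, so s(1) = 2 - (-5)/11 = 27/11.

27/11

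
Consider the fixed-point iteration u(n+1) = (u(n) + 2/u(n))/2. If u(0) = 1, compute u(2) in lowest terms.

17/12

u(1) = (1 + 2/1)/2 = 3/2.
u(2) = (3/2 + 2/(3/2))/2 = 17/12.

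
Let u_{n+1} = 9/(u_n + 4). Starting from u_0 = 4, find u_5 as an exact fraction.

11817/7376

u_1 = 9/(4 + 4) = 9/8.
u_2 = 9/(9/8 + 4) = 72/41.
u_3 = 9/(72/41 + 4) = 369/236.
u_4 = 9/(369/236 + 4) = 2124/1313.
u_5 = 9/(2124/1313 + 4) = 11817/7376.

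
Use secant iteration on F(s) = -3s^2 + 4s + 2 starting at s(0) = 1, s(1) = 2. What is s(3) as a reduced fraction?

F(1) = 3, F(2) = -2. s(2) = 2 - (-2)·(2 - 1)/((-2) - 3) = 8/5.
F(2) = -2, F(8/5) = 18/25. s(3) = (8/5) - (18/25)·((8/5) - 2)/((18/25) - (-2)) = 29/17.

29/17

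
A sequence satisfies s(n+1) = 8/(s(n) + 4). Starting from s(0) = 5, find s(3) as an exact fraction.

44/31

s(1) = 8/(5 + 4) = 8/9.
s(2) = 8/(8/9 + 4) = 18/11.
s(3) = 8/(18/11 + 4) = 44/31.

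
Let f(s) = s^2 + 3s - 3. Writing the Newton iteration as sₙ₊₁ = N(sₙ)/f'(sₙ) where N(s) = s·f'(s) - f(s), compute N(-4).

f'(s) = 2s + 3.
N(s) = s·f'(s) - f(s) = s·(2s + 3) - (s^2 + 3s - 3) = s^2 + 3.
N(-4) = 19.

19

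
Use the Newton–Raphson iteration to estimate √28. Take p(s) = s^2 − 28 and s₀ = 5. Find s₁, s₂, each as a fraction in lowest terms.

p'(s) = 2s.
p(5) = −3, p'(5) = 10, so s₁ = 5 − (−3)/10 = 53/10.
p(53/10) = 9/100, p'(53/10) = 53/5, so s₂ = (53/10) − (9/100)/(53/5) = 5609/1060.

s₁ = 53/10, s₂ = 5609/1060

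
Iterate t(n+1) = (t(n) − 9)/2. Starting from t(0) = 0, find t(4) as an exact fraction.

−135/16

t(1) = (0 − 9)/2 = −9/2.
t(2) = ((−9/2) − 9)/2 = −27/4.
t(3) = ((−27/4) − 9)/2 = −63/8.
t(4) = ((−63/8) − 9)/2 = −135/16.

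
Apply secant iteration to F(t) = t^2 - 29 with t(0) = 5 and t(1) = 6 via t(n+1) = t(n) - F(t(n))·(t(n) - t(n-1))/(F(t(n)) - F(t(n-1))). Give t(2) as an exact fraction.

F(5) = -4, F(6) = 7. t(2) = 6 - 7·(6 - 5)/(7 - (-4)) = 59/11.

59/11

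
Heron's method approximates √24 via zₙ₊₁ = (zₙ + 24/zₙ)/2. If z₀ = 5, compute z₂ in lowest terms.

z₁ = (5 + 24/5)/2 = 49/10.
z₂ = (49/10 + 24/(49/10))/2 = 4801/980.

4801/980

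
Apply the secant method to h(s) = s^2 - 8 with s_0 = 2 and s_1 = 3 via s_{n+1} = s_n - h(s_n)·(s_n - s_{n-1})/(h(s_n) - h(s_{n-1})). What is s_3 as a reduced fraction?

82/29

h(2) = -4, h(3) = 1. s_2 = 3 - 1·(3 - 2)/(1 - (-4)) = 14/5.
h(3) = 1, h(14/5) = -4/25. s_3 = (14/5) - (-4/25)·((14/5) - 3)/((-4/25) - 1) = 82/29.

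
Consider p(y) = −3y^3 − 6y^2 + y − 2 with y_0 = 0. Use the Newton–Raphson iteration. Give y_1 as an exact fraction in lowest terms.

2

p'(y) = −9y^2 − 12y + 1.
p(0) = −2, p'(0) = 1, so y_1 = 0 − (−2)/1 = 2.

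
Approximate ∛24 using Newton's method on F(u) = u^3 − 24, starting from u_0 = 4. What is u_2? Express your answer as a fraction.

9451/3249

F'(u) = 3u^2.
F(4) = 40, F'(4) = 48, so u_1 = 4 − 40/48 = 19/6.
F(19/6) = 1675/216, F'(19/6) = 361/12, so u_2 = (19/6) − (1675/216)/(361/12) = 9451/3249.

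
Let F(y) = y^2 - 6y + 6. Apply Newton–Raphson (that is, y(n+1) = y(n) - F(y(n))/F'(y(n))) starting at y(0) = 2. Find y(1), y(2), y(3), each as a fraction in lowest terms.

y(1) = 1, y(2) = 5/4, y(3) = 71/56

F'(y) = 2y - 6.
F(2) = -2, F'(2) = -2, so y(1) = 2 - (-2)/(-2) = 1.
F(1) = 1, F'(1) = -4, so y(2) = 1 - 1/(-4) = 5/4.
F(5/4) = 1/16, F'(5/4) = -7/2, so y(3) = (5/4) - (1/16)/(-7/2) = 71/56.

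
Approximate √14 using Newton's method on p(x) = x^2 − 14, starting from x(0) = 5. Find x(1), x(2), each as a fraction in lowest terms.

x(1) = 39/10, x(2) = 2921/780

p'(x) = 2x.
p(5) = 11, p'(5) = 10, so x(1) = 5 − 11/10 = 39/10.
p(39/10) = 121/100, p'(39/10) = 39/5, so x(2) = (39/10) − (121/100)/(39/5) = 2921/780.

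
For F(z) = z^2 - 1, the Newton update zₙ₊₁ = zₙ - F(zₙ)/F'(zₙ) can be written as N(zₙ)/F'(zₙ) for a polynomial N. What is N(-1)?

2

F'(z) = 2z.
N(z) = z·F'(z) - F(z) = z·(2z) - (z^2 - 1) = z^2 + 1.
N(-1) = 2.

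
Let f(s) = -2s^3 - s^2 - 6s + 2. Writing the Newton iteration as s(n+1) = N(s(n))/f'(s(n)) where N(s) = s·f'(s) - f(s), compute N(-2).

f'(s) = -6s^2 - 2s - 6.
N(s) = s·f'(s) - f(s) = s·(-6s^2 - 2s - 6) - (-2s^3 - s^2 - 6s + 2) = -4s^3 - s^2 - 2.
N(-2) = 26.

26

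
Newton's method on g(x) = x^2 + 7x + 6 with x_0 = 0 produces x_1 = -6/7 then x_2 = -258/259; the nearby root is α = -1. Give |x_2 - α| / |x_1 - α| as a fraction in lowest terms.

x_1 - α = -6/7 - (-1) = -6/7 + 1 = 1/7, so |x_1 - α| = 1/7.
x_2 - α = -258/259 - (-1) = -258/259 + 1 = 1/259, so |x_2 - α| = 1/259.
Ratio = (1/259) / (1/7) = 1/37.

1/37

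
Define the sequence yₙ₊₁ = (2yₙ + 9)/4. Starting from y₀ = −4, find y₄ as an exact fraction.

127/32

y₁ = (2·(−4) + 9)/4 = 1/4.
y₂ = (2·(1/4) + 9)/4 = 19/8.
y₃ = (2·(19/8) + 9)/4 = 55/16.
y₄ = (2·(55/16) + 9)/4 = 127/32.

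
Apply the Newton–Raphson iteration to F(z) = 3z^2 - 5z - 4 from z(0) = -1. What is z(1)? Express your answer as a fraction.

F'(z) = 6z - 5.
F(-1) = 4, F'(-1) = -11, so z(1) = (-1) - 4/(-11) = -7/11.

-7/11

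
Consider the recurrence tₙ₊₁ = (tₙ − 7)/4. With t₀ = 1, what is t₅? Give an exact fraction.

−1193/512

t₁ = (1 − 7)/4 = −3/2.
t₂ = ((−3/2) − 7)/4 = −17/8.
t₃ = ((−17/8) − 7)/4 = −73/32.
t₄ = ((−73/32) − 7)/4 = −297/128.
t₅ = ((−297/128) − 7)/4 = −1193/512.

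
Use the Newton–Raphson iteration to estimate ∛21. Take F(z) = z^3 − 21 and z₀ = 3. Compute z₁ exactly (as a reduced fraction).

25/9

F'(z) = 3z^2.
F(3) = 6, F'(3) = 27, so z₁ = 3 − 6/27 = 25/9.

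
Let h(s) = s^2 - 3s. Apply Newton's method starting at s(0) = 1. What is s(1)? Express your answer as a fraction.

h'(s) = 2s - 3.
h(1) = -2, h'(1) = -1, so s(1) = 1 - (-2)/(-1) = -1.

-1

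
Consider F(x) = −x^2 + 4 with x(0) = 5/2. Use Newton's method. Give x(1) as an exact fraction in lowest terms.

F'(x) = −2x.
F(5/2) = −9/4, F'(5/2) = −5, so x(1) = (5/2) − (−9/4)/(−5) = 41/20.

41/20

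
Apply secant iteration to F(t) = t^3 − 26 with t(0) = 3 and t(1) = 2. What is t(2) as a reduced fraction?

56/19

F(3) = 1, F(2) = −18. t(2) = 2 − (−18)·(2 − 3)/((−18) − 1) = 56/19.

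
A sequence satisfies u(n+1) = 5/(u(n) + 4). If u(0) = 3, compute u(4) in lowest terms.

835/833

u(1) = 5/(3 + 4) = 5/7.
u(2) = 5/(5/7 + 4) = 35/33.
u(3) = 5/(35/33 + 4) = 165/167.
u(4) = 5/(165/167 + 4) = 835/833.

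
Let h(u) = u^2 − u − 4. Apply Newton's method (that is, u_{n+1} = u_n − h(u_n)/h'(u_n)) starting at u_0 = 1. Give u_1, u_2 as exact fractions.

h'(u) = 2u − 1.
h(1) = −4, h'(1) = 1, so u_1 = 1 − (−4)/1 = 5.
h(5) = 16, h'(5) = 9, so u_2 = 5 − 16/9 = 29/9.

u_1 = 5, u_2 = 29/9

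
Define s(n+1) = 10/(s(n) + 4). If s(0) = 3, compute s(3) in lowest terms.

s(1) = 10/(3 + 4) = 10/7.
s(2) = 10/(10/7 + 4) = 35/19.
s(3) = 10/(35/19 + 4) = 190/111.

190/111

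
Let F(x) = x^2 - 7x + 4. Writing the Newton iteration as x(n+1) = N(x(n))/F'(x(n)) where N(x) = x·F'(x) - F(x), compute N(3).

F'(x) = 2x - 7.
N(x) = x·F'(x) - F(x) = x·(2x - 7) - (x^2 - 7x + 4) = x^2 - 4.
N(3) = 5.

5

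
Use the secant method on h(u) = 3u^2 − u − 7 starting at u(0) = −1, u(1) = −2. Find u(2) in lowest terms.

h(−1) = −3, h(−2) = 7. u(2) = (−2) − 7·((−2) − (−1))/(7 − (−3)) = −13/10.

−13/10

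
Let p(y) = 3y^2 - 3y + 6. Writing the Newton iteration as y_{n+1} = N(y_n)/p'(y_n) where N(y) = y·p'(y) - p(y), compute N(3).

p'(y) = 6y - 3.
N(y) = y·p'(y) - p(y) = y·(6y - 3) - (3y^2 - 3y + 6) = 3y^2 - 6.
N(3) = 21.

21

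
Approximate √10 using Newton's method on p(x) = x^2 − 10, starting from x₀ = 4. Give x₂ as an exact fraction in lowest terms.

p'(x) = 2x.
p(4) = 6, p'(4) = 8, so x₁ = 4 − 6/8 = 13/4.
p(13/4) = 9/16, p'(13/4) = 13/2, so x₂ = (13/4) − (9/16)/(13/2) = 329/104.

329/104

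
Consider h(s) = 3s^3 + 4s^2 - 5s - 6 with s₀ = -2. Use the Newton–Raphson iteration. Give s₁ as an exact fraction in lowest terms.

-26/15

h'(s) = 9s^2 + 8s - 5.
h(-2) = -4, h'(-2) = 15, so s₁ = (-2) - (-4)/15 = -26/15.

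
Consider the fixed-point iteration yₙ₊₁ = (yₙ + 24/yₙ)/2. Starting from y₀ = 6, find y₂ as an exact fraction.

49/10

y₁ = (6 + 24/6)/2 = 5.
y₂ = (5 + 24/5)/2 = 49/10.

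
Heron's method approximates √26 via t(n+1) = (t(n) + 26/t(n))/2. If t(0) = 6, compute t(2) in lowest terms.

t(1) = (6 + 26/6)/2 = 31/6.
t(2) = (31/6 + 26/(31/6))/2 = 1897/372.

1897/372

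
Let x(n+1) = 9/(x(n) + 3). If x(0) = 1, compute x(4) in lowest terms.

11/6

x(1) = 9/(1 + 3) = 9/4.
x(2) = 9/(9/4 + 3) = 12/7.
x(3) = 9/(12/7 + 3) = 21/11.
x(4) = 9/(21/11 + 3) = 11/6.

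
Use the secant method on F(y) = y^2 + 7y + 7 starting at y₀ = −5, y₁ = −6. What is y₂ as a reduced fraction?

F(−5) = −3, F(−6) = 1. y₂ = (−6) − 1·((−6) − (−5))/(1 − (−3)) = −23/4.

−23/4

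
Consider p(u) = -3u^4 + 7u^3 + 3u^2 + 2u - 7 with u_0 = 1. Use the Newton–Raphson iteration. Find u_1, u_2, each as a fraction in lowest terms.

p'(u) = -12u^3 + 21u^2 + 6u + 2.
p(1) = 2, p'(1) = 17, so u_1 = 1 - 2/17 = 15/17.
p(15/17) = 7568/83521, p'(15/17) = 75661/4913, so u_2 = (15/17) - (7568/83521)/(75661/4913) = 1127347/1286237.

u_1 = 15/17, u_2 = 1127347/1286237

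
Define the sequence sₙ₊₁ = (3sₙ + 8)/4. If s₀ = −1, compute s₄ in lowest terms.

s₁ = (3·(−1) + 8)/4 = 5/4.
s₂ = (3·(5/4) + 8)/4 = 47/16.
s₃ = (3·(47/16) + 8)/4 = 269/64.
s₄ = (3·(269/64) + 8)/4 = 1319/256.

1319/256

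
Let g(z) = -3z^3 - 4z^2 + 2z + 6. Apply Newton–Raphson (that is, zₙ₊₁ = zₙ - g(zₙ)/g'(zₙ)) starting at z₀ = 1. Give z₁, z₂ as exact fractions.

g'(z) = -9z^2 - 8z + 2.
g(1) = 1, g'(1) = -15, so z₁ = 1 - 1/(-15) = 16/15.
g(16/15) = -22/375, g'(16/15) = -1258/75, so z₂ = (16/15) - (-22/375)/(-1258/75) = 10031/9435.

z₁ = 16/15, z₂ = 10031/9435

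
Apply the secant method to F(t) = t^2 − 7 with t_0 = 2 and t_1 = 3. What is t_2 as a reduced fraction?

13/5

F(2) = −3, F(3) = 2. t_2 = 3 − 2·(3 − 2)/(2 − (−3)) = 13/5.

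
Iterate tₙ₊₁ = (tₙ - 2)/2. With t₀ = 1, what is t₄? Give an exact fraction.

-29/16

t₁ = (1 - 2)/2 = -1/2.
t₂ = ((-1/2) - 2)/2 = -5/4.
t₃ = ((-5/4) - 2)/2 = -13/8.
t₄ = ((-13/8) - 2)/2 = -29/16.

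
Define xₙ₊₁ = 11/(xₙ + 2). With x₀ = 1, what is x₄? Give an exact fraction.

x₁ = 11/(1 + 2) = 11/3.
x₂ = 11/(11/3 + 2) = 33/17.
x₃ = 11/(33/17 + 2) = 187/67.
x₄ = 11/(187/67 + 2) = 737/321.

737/321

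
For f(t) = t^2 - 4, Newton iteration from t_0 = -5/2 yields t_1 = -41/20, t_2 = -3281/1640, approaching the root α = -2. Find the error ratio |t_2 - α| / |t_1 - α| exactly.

t_1 - α = -41/20 - (-2) = -41/20 + 2 = -1/20, so |t_1 - α| = 1/20.
t_2 - α = -3281/1640 - (-2) = -3281/1640 + 2 = -1/1640, so |t_2 - α| = 1/1640.
Ratio = (1/1640) / (1/20) = 1/82.

1/82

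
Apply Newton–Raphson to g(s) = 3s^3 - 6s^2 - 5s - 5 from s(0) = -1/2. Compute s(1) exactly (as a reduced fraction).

g'(s) = 9s^2 - 12s - 5.
g(-1/2) = -35/8, g'(-1/2) = 13/4, so s(1) = (-1/2) - (-35/8)/(13/4) = 11/13.

11/13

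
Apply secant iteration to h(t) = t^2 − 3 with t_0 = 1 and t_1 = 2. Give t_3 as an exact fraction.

h(1) = −2, h(2) = 1. t_2 = 2 − 1·(2 − 1)/(1 − (−2)) = 5/3.
h(2) = 1, h(5/3) = −2/9. t_3 = (5/3) − (−2/9)·((5/3) − 2)/((−2/9) − 1) = 19/11.

19/11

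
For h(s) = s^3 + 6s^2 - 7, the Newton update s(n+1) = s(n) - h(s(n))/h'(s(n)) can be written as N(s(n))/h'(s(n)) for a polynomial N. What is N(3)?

115

h'(s) = 3s^2 + 12s.
N(s) = s·h'(s) - h(s) = s·(3s^2 + 12s) - (s^3 + 6s^2 - 7) = 2s^3 + 6s^2 + 7.
N(3) = 115.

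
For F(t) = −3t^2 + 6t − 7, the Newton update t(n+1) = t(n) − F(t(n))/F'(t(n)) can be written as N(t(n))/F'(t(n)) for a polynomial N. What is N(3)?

−20

F'(t) = −6t + 6.
N(t) = t·F'(t) − F(t) = t·(−6t + 6) − (−3t^2 + 6t − 7) = −3t^2 + 7.
N(3) = −20.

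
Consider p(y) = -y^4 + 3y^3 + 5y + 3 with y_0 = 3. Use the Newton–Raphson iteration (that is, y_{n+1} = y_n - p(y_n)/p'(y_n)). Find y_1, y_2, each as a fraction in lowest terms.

p'(y) = -4y^3 + 9y^2 + 5.
p(3) = 18, p'(3) = -22, so y_1 = 3 - 18/(-22) = 42/11.
p(42/11) = -343359/14641, p'(42/11) = -115061/1331, so y_2 = (42/11) - (-343359/14641)/(-115061/1331) = 4489203/1265671.

y_1 = 42/11, y_2 = 4489203/1265671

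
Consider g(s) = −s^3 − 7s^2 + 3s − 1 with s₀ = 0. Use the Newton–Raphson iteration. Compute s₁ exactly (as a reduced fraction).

1/3

g'(s) = −3s^2 − 14s + 3.
g(0) = −1, g'(0) = 3, so s₁ = 0 − (−1)/3 = 1/3.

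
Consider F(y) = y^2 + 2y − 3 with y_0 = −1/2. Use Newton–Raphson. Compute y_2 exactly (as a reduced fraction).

217/136

F'(y) = 2y + 2.
F(−1/2) = −15/4, F'(−1/2) = 1, so y_1 = (−1/2) − (−15/4)/1 = 13/4.
F(13/4) = 225/16, F'(13/4) = 17/2, so y_2 = (13/4) − (225/16)/(17/2) = 217/136.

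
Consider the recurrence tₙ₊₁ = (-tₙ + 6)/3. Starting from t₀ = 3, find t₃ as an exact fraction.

13/9

t₁ = (-3 + 6)/3 = 1.
t₂ = (-1 + 6)/3 = 5/3.
t₃ = (-(5/3) + 6)/3 = 13/9.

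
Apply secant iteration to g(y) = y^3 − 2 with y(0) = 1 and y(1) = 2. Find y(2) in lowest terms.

g(1) = −1, g(2) = 6. y(2) = 2 − 6·(2 − 1)/(6 − (−1)) = 8/7.

8/7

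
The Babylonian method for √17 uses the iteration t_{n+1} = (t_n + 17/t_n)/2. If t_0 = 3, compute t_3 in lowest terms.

t_1 = (3 + 17/3)/2 = 13/3.
t_2 = (13/3 + 17/(13/3))/2 = 161/39.
t_3 = (161/39 + 17/(161/39))/2 = 25889/6279.

25889/6279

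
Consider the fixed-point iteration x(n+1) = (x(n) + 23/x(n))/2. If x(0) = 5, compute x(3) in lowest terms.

2649601/552480

x(1) = (5 + 23/5)/2 = 24/5.
x(2) = (24/5 + 23/(24/5))/2 = 1151/240.
x(3) = (1151/240 + 23/(1151/240))/2 = 2649601/552480.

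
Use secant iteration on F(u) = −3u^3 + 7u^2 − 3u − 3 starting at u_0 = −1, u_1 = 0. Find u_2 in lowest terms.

F(−1) = 10, F(0) = −3. u_2 = 0 − (−3)·(0 − (−1))/((−3) − 10) = −3/13.

−3/13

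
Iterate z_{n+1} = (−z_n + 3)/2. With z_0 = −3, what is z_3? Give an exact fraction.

3/2

z_1 = (−(−3) + 3)/2 = 3.
z_2 = (−3 + 3)/2 = 0.
z_3 = (−0 + 3)/2 = 3/2.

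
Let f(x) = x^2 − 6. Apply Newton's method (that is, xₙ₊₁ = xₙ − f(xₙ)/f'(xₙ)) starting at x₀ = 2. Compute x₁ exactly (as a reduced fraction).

f'(x) = 2x.
f(2) = −2, f'(2) = 4, so x₁ = 2 − (−2)/4 = 5/2.

5/2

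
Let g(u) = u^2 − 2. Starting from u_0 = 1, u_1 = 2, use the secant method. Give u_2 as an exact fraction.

g(1) = −1, g(2) = 2. u_2 = 2 − 2·(2 − 1)/(2 − (−1)) = 4/3.

4/3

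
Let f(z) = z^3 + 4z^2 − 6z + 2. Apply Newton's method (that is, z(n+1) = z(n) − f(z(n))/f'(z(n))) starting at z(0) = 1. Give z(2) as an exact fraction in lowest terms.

99/145

f'(z) = 3z^2 + 8z − 6.
f(1) = 1, f'(1) = 5, so z(1) = 1 − 1/5 = 4/5.
f(4/5) = 34/125, f'(4/5) = 58/25, so z(2) = (4/5) − (34/125)/(58/25) = 99/145.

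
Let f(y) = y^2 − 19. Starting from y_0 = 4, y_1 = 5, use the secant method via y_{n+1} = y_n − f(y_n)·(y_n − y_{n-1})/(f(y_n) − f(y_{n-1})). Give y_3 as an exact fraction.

61/14

f(4) = −3, f(5) = 6. y_2 = 5 − 6·(5 − 4)/(6 − (−3)) = 13/3.
f(5) = 6, f(13/3) = −2/9. y_3 = (13/3) − (−2/9)·((13/3) − 5)/((−2/9) − 6) = 61/14.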